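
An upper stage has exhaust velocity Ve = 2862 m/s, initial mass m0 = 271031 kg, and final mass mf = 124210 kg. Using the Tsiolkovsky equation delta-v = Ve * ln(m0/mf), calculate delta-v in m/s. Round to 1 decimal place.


Step 1: Mass ratio m0/mf = 271031 / 124210 = 2.182038
Step 2: ln(2.182038) = 0.78026
Step 3: delta-v = 2862 * 0.78026 = 2233.1 m/s

2233.1


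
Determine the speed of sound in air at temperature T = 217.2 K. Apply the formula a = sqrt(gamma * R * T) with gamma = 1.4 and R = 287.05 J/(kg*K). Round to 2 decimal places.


Step 1: gamma * R * T = 1.4 * 287.05 * 217.2 = 87286.164
Step 2: a = sqrt(87286.164) = 295.44 m/s

295.44


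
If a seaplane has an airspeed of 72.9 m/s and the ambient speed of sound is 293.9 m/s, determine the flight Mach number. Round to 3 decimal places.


Step 1: M = V / a = 72.9 / 293.9
Step 2: M = 0.248

0.248


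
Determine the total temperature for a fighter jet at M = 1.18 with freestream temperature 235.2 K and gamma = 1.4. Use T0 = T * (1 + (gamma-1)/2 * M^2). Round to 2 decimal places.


Step 1: (gamma-1)/2 = 0.2
Step 2: M^2 = 1.3924
Step 3: 1 + 0.2 * 1.3924 = 1.27848
Step 4: T0 = 235.2 * 1.27848 = 300.70 K

300.70


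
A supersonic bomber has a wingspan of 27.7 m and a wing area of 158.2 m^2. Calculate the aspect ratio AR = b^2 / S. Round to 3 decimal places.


Step 1: b^2 = 27.7^2 = 767.29
Step 2: AR = 767.29 / 158.2 = 4.850

4.850


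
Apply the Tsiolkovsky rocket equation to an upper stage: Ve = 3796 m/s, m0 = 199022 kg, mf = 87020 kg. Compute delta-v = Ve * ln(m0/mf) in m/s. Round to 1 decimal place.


Step 1: Mass ratio m0/mf = 199022 / 87020 = 2.287083
Step 2: ln(2.287083) = 0.827277
Step 3: delta-v = 3796 * 0.827277 = 3140.3 m/s

3140.3


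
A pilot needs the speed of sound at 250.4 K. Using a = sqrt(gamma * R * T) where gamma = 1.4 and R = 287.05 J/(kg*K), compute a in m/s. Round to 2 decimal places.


Step 1: gamma * R * T = 1.4 * 287.05 * 250.4 = 100628.248
Step 2: a = sqrt(100628.248) = 317.22 m/s

317.22


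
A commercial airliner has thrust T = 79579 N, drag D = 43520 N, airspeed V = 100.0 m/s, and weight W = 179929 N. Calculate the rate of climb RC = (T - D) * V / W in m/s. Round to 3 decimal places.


Step 1: Excess thrust = T - D = 79579 - 43520 = 36059 N
Step 2: Excess power = 36059 * 100.0 = 3605900.0 W
Step 3: RC = 3605900.0 / 179929 = 20.041 m/s

20.041


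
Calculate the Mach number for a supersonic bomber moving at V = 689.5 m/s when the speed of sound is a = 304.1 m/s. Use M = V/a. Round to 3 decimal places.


Step 1: M = V / a = 689.5 / 304.1
Step 2: M = 2.267

2.267


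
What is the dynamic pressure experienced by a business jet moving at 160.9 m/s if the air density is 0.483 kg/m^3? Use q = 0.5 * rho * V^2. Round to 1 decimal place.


Step 1: V^2 = 160.9^2 = 25888.81
Step 2: q = 0.5 * 0.483 * 25888.81
Step 3: q = 6252.1 Pa

6252.1


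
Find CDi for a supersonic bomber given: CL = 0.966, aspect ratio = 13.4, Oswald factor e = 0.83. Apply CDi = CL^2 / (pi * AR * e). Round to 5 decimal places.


Step 1: CL^2 = 0.966^2 = 0.933156
Step 2: pi * AR * e = 3.14159 * 13.4 * 0.83 = 34.940793
Step 3: CDi = 0.933156 / 34.940793 = 0.02671

0.02671


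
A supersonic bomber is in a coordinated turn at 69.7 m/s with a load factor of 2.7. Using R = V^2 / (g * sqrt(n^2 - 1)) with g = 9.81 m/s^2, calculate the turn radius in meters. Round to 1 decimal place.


Step 1: V^2 = 69.7^2 = 4858.09
Step 2: n^2 - 1 = 2.7^2 - 1 = 6.29
Step 3: sqrt(6.29) = 2.507987
Step 4: R = 4858.09 / (9.81 * 2.507987) = 197.5 m

197.5


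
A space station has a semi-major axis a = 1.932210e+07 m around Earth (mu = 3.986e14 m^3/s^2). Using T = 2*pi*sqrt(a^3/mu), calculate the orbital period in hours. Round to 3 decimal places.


Step 1: a^3 / mu = 7.213781e+21 / 3.986e14 = 1.809780e+07
Step 2: sqrt(1.809780e+07) = 4254.1504 s
Step 3: T = 2*pi * 4254.1504 = 26729.62 s
Step 4: T in hours = 26729.62 / 3600 = 7.425 hours

7.425


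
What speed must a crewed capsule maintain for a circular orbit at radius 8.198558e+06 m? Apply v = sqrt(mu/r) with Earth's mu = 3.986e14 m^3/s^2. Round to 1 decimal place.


Step 1: mu / r = 3.986e14 / 8.198558e+06 = 48618305.8045
Step 2: v = sqrt(48618305.8045) = 6972.7 m/s

6972.7


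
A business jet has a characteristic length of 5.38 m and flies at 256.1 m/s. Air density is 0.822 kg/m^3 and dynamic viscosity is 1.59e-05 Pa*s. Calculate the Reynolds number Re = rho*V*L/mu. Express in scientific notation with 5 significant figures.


Step 1: Numerator = rho * V * L = 0.822 * 256.1 * 5.38 = 1132.566396
Step 2: Re = 1132.566396 / 1.59e-05
Step 3: Re = 7.1231e+07

7.1231e+07


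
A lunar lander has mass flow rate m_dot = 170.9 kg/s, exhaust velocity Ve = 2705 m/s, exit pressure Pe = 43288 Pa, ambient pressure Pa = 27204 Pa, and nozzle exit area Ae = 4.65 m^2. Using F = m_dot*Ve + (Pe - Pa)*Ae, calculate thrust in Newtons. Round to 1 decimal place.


Step 1: Momentum thrust = m_dot * Ve = 170.9 * 2705 = 462284.5 N
Step 2: Pressure thrust = (Pe - Pa) * Ae = (43288 - 27204) * 4.65 = 74790.60 N
Step 3: Total thrust F = 462284.5 + 74790.60 = 537075.1 N

537075.1


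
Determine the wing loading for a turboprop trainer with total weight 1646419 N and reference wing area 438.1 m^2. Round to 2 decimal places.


Step 1: Wing loading = W / S = 1646419 / 438.1
Step 2: Wing loading = 3758.09 N/m^2

3758.09


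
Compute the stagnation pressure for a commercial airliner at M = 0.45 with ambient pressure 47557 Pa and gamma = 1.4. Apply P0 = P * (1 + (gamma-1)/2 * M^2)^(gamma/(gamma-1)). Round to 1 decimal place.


Step 1: (gamma-1)/2 * M^2 = 0.2 * 0.2025 = 0.0405
Step 2: 1 + 0.0405 = 1.0405
Step 3: Exponent gamma/(gamma-1) = 3.5
Step 4: P0 = 47557 * 1.0405^3.5 = 54646.4 Pa

54646.4


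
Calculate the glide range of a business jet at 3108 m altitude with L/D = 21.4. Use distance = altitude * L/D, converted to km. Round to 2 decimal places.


Step 1: Glide distance = altitude * L/D = 3108 * 21.4 = 66511.2 m
Step 2: Convert to km: 66511.2 / 1000 = 66.51 km

66.51


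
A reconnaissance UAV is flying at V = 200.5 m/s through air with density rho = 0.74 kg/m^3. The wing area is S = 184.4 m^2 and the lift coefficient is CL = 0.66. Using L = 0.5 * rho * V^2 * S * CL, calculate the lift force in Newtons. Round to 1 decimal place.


Step 1: Calculate dynamic pressure q = 0.5 * 0.74 * 200.5^2 = 0.5 * 0.74 * 40200.25 = 14874.0925 Pa
Step 2: Multiply by wing area and lift coefficient: L = 14874.0925 * 184.4 * 0.66
Step 3: L = 2742782.657 * 0.66 = 1810236.6 N

1810236.6


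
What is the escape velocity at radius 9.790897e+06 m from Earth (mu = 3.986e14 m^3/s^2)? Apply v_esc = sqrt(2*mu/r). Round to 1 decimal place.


Step 1: 2*mu/r = 2 * 3.986e14 / 9.790897e+06 = 81422570.3733
Step 2: v_esc = sqrt(81422570.3733) = 9023.4 m/s

9023.4


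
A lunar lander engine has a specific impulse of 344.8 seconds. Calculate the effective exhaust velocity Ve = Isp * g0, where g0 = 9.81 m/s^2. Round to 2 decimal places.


Step 1: Ve = Isp * g0 = 344.8 * 9.81
Step 2: Ve = 3382.49 m/s

3382.49


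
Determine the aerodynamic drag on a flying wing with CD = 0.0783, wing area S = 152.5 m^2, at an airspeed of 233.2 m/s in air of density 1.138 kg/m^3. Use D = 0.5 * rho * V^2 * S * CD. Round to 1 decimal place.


Step 1: Dynamic pressure q = 0.5 * 1.138 * 233.2^2 = 30943.4946 Pa
Step 2: Drag D = q * S * CD = 30943.4946 * 152.5 * 0.0783
Step 3: D = 369488.5 N

369488.5


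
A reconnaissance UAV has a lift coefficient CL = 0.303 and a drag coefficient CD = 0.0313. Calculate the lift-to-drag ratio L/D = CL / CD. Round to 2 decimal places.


Step 1: L/D = CL / CD = 0.303 / 0.0313
Step 2: L/D = 9.68

9.68


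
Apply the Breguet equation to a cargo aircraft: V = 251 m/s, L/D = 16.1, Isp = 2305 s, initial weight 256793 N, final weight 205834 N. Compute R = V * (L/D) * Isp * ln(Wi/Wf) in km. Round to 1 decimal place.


Step 1: Coefficient = V * (L/D) * Isp = 251 * 16.1 * 2305 = 9314735.5 m
Step 2: Wi/Wf = 256793 / 205834 = 1.247573
Step 3: ln(1.247573) = 0.2212
Step 4: R = 9314735.5 * 0.2212 = 2060422.2 m = 2060.4 km

2060.4


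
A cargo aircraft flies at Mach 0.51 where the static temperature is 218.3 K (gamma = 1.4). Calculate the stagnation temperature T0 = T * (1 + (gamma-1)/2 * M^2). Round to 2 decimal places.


Step 1: (gamma-1)/2 = 0.2
Step 2: M^2 = 0.2601
Step 3: 1 + 0.2 * 0.2601 = 1.05202
Step 4: T0 = 218.3 * 1.05202 = 229.66 K

229.66


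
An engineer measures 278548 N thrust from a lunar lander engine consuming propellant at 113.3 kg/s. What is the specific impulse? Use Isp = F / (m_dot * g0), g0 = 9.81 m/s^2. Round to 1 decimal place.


Step 1: m_dot * g0 = 113.3 * 9.81 = 1111.47
Step 2: Isp = 278548 / 1111.47 = 250.6 s

250.6


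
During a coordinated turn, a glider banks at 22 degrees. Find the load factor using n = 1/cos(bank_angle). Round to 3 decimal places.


Step 1: Convert 22 degrees to radians = 0.383972
Step 2: cos(22 deg) = 0.927184
Step 3: n = 1 / 0.927184 = 1.079

1.079


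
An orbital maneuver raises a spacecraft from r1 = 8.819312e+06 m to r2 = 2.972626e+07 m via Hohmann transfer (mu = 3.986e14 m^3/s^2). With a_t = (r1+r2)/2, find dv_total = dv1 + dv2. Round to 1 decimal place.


Step 1: Transfer semi-major axis a_t = (8.819312e+06 + 2.972626e+07) / 2 = 1.927279e+07 m
Step 2: v1 (circular at r1) = sqrt(mu/r1) = 6722.82 m/s
Step 3: v_t1 = sqrt(mu*(2/r1 - 1/a_t)) = 8349.28 m/s
Step 4: dv1 = |8349.28 - 6722.82| = 1626.47 m/s
Step 5: v2 (circular at r2) = 3661.83 m/s, v_t2 = 2477.1 m/s
Step 6: dv2 = |3661.83 - 2477.1| = 1184.73 m/s
Step 7: Total delta-v = 1626.47 + 1184.73 = 2811.2 m/s

2811.2


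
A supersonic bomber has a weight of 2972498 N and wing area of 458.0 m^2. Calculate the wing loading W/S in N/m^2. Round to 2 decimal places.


Step 1: Wing loading = W / S = 2972498 / 458.0
Step 2: Wing loading = 6490.17 N/m^2

6490.17


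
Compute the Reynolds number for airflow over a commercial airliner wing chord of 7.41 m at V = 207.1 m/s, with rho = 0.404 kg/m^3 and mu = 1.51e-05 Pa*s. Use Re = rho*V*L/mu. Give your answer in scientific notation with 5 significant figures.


Step 1: Numerator = rho * V * L = 0.404 * 207.1 * 7.41 = 619.982844
Step 2: Re = 619.982844 / 1.51e-05
Step 3: Re = 4.1058e+07

4.1058e+07


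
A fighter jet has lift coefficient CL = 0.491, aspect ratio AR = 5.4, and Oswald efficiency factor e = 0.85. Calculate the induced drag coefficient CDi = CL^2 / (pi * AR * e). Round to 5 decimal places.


Step 1: CL^2 = 0.491^2 = 0.241081
Step 2: pi * AR * e = 3.14159 * 5.4 * 0.85 = 14.41991
Step 3: CDi = 0.241081 / 14.41991 = 0.01672

0.01672


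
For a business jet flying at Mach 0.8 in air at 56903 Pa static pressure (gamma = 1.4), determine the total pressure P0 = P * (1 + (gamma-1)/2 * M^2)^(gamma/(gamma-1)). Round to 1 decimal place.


Step 1: (gamma-1)/2 * M^2 = 0.2 * 0.64 = 0.128
Step 2: 1 + 0.128 = 1.128
Step 3: Exponent gamma/(gamma-1) = 3.5
Step 4: P0 = 56903 * 1.128^3.5 = 86739.5 Pa

86739.5


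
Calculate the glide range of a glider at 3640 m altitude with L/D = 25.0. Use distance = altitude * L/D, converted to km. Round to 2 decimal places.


Step 1: Glide distance = altitude * L/D = 3640 * 25.0 = 91000.0 m
Step 2: Convert to km: 91000.0 / 1000 = 91.00 km

91.00


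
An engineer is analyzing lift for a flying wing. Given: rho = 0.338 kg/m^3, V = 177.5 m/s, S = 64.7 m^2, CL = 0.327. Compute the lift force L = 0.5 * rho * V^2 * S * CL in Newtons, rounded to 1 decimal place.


Step 1: Calculate dynamic pressure q = 0.5 * 0.338 * 177.5^2 = 0.5 * 0.338 * 31506.25 = 5324.5563 Pa
Step 2: Multiply by wing area and lift coefficient: L = 5324.5563 * 64.7 * 0.327
Step 3: L = 344498.7894 * 0.327 = 112651.1 N

112651.1


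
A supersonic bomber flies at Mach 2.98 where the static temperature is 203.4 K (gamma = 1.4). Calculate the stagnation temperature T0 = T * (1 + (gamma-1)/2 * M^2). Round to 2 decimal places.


Step 1: (gamma-1)/2 = 0.2
Step 2: M^2 = 8.8804
Step 3: 1 + 0.2 * 8.8804 = 2.77608
Step 4: T0 = 203.4 * 2.77608 = 564.65 K

564.65


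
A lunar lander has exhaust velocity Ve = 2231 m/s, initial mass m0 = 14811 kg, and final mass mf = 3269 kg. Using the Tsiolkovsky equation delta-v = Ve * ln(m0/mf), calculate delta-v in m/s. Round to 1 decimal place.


Step 1: Mass ratio m0/mf = 14811 / 3269 = 4.530743
Step 2: ln(4.530743) = 1.510886
Step 3: delta-v = 2231 * 1.510886 = 3370.8 m/s

3370.8


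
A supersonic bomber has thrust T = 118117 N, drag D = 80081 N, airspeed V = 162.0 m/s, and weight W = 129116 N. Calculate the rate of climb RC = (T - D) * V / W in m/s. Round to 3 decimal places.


Step 1: Excess thrust = T - D = 118117 - 80081 = 38036 N
Step 2: Excess power = 38036 * 162.0 = 6161832.0 W
Step 3: RC = 6161832.0 / 129116 = 47.723 m/s

47.723


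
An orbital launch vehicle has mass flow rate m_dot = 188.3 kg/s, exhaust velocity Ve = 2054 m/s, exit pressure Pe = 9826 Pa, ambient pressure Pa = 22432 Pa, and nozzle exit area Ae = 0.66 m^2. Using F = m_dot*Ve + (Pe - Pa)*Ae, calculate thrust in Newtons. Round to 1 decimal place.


Step 1: Momentum thrust = m_dot * Ve = 188.3 * 2054 = 386768.2 N
Step 2: Pressure thrust = (Pe - Pa) * Ae = (9826 - 22432) * 0.66 = -8319.96 N
Step 3: Total thrust F = 386768.2 + -8319.96 = 378448.2 N

378448.2


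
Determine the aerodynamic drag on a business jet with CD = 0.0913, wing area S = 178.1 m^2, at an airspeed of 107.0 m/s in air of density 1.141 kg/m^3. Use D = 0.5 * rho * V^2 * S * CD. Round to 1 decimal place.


Step 1: Dynamic pressure q = 0.5 * 1.141 * 107.0^2 = 6531.6545 Pa
Step 2: Drag D = q * S * CD = 6531.6545 * 178.1 * 0.0913
Step 3: D = 106208.2 N

106208.2


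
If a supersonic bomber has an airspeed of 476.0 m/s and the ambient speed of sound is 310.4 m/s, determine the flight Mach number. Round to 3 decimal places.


Step 1: M = V / a = 476.0 / 310.4
Step 2: M = 1.534

1.534


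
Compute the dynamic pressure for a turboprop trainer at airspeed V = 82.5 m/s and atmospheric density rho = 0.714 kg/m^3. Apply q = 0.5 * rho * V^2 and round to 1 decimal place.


Step 1: V^2 = 82.5^2 = 6806.25
Step 2: q = 0.5 * 0.714 * 6806.25
Step 3: q = 2429.8 Pa

2429.8


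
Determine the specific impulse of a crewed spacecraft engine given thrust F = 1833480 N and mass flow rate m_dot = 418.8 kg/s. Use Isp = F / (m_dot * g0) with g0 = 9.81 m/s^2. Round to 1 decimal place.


Step 1: m_dot * g0 = 418.8 * 9.81 = 4108.43
Step 2: Isp = 1833480 / 4108.43 = 446.3 s

446.3


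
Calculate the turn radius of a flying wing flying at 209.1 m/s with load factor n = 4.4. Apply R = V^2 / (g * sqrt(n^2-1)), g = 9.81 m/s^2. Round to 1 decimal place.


Step 1: V^2 = 209.1^2 = 43722.81
Step 2: n^2 - 1 = 4.4^2 - 1 = 18.36
Step 3: sqrt(18.36) = 4.284857
Step 4: R = 43722.81 / (9.81 * 4.284857) = 1040.2 m

1040.2


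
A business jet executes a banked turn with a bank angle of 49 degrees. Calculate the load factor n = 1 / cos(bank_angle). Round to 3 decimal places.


Step 1: Convert 49 degrees to radians = 0.855211
Step 2: cos(49 deg) = 0.656059
Step 3: n = 1 / 0.656059 = 1.524

1.524


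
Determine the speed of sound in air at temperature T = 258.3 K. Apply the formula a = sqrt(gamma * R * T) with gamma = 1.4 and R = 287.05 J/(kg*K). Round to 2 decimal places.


Step 1: gamma * R * T = 1.4 * 287.05 * 258.3 = 103803.021
Step 2: a = sqrt(103803.021) = 322.18 m/s

322.18


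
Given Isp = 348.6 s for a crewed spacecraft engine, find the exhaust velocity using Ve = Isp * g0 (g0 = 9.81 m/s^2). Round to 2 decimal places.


Step 1: Ve = Isp * g0 = 348.6 * 9.81
Step 2: Ve = 3419.77 m/s

3419.77


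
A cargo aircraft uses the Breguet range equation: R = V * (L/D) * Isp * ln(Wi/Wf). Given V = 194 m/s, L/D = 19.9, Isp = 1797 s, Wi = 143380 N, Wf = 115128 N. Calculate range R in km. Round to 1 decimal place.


Step 1: Coefficient = V * (L/D) * Isp = 194 * 19.9 * 1797 = 6937498.2 m
Step 2: Wi/Wf = 143380 / 115128 = 1.245396
Step 3: ln(1.245396) = 0.219454
Step 4: R = 6937498.2 * 0.219454 = 1522461.0 m = 1522.5 km

1522.5


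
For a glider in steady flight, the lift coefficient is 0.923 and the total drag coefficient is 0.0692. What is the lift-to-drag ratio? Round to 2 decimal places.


Step 1: L/D = CL / CD = 0.923 / 0.0692
Step 2: L/D = 13.34

13.34


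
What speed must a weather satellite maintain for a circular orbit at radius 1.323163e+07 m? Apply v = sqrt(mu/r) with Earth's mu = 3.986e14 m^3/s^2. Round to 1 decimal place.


Step 1: mu / r = 3.986e14 / 1.323163e+07 = 30124784.3236
Step 2: v = sqrt(30124784.3236) = 5488.6 m/s

5488.6


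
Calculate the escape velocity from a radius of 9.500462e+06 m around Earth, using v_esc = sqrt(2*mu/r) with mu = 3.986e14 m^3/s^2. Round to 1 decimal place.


Step 1: 2*mu/r = 2 * 3.986e14 / 9.500462e+06 = 83911708.7148
Step 2: v_esc = sqrt(83911708.7148) = 9160.3 m/s

9160.3


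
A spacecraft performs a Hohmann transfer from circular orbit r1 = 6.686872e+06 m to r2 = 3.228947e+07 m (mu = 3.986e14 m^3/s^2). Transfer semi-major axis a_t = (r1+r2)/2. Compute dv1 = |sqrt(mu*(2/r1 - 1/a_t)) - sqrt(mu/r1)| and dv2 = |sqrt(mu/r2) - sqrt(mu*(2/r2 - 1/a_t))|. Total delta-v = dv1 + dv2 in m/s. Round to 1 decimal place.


Step 1: Transfer semi-major axis a_t = (6.686872e+06 + 3.228947e+07) / 2 = 1.948817e+07 m
Step 2: v1 (circular at r1) = sqrt(mu/r1) = 7720.71 m/s
Step 3: v_t1 = sqrt(mu*(2/r1 - 1/a_t)) = 9938.07 m/s
Step 4: dv1 = |9938.07 - 7720.71| = 2217.36 m/s
Step 5: v2 (circular at r2) = 3513.49 m/s, v_t2 = 2058.09 m/s
Step 6: dv2 = |3513.49 - 2058.09| = 1455.4 m/s
Step 7: Total delta-v = 2217.36 + 1455.4 = 3672.8 m/s

3672.8


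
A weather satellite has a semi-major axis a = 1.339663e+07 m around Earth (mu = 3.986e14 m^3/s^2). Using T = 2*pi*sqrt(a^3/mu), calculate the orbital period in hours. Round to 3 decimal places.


Step 1: a^3 / mu = 2.404289e+21 / 3.986e14 = 6.031834e+06
Step 2: sqrt(6.031834e+06) = 2455.9793 s
Step 3: T = 2*pi * 2455.9793 = 15431.37 s
Step 4: T in hours = 15431.37 / 3600 = 4.286 hours

4.286


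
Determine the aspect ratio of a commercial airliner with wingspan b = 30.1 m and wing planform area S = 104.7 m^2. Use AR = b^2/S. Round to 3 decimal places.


Step 1: b^2 = 30.1^2 = 906.01
Step 2: AR = 906.01 / 104.7 = 8.653

8.653


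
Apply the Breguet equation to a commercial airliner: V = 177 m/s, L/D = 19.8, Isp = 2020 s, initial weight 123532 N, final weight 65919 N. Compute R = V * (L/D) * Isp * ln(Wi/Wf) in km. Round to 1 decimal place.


Step 1: Coefficient = V * (L/D) * Isp = 177 * 19.8 * 2020 = 7079292.0 m
Step 2: Wi/Wf = 123532 / 65919 = 1.873997
Step 3: ln(1.873997) = 0.628074
Step 4: R = 7079292.0 * 0.628074 = 4446315.8 m = 4446.3 km

4446.3


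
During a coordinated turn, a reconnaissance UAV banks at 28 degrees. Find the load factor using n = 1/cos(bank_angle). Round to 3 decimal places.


Step 1: Convert 28 degrees to radians = 0.488692
Step 2: cos(28 deg) = 0.882948
Step 3: n = 1 / 0.882948 = 1.133

1.133


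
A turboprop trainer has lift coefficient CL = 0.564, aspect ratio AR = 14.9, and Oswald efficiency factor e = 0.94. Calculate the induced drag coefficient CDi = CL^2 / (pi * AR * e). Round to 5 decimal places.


Step 1: CL^2 = 0.564^2 = 0.318096
Step 2: pi * AR * e = 3.14159 * 14.9 * 0.94 = 44.001147
Step 3: CDi = 0.318096 / 44.001147 = 0.00723

0.00723


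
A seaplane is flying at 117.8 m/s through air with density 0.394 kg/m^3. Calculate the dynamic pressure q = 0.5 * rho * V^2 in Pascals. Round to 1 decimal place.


Step 1: V^2 = 117.8^2 = 13876.84
Step 2: q = 0.5 * 0.394 * 13876.84
Step 3: q = 2733.7 Pa

2733.7


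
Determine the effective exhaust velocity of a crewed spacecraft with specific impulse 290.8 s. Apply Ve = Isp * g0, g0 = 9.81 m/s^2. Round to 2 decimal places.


Step 1: Ve = Isp * g0 = 290.8 * 9.81
Step 2: Ve = 2852.75 m/s

2852.75


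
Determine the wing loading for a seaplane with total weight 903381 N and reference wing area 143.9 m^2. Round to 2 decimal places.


Step 1: Wing loading = W / S = 903381 / 143.9
Step 2: Wing loading = 6277.84 N/m^2

6277.84


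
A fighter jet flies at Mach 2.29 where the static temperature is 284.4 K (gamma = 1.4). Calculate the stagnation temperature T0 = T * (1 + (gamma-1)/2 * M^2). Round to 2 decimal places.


Step 1: (gamma-1)/2 = 0.2
Step 2: M^2 = 5.2441
Step 3: 1 + 0.2 * 5.2441 = 2.04882
Step 4: T0 = 284.4 * 2.04882 = 582.68 K

582.68


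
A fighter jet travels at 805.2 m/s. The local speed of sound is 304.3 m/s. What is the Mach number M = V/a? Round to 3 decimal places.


Step 1: M = V / a = 805.2 / 304.3
Step 2: M = 2.646

2.646


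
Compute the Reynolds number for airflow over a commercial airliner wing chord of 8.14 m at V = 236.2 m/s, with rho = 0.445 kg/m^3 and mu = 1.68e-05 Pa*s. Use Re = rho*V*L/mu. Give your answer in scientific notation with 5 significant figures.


Step 1: Numerator = rho * V * L = 0.445 * 236.2 * 8.14 = 855.58726
Step 2: Re = 855.58726 / 1.68e-05
Step 3: Re = 5.0928e+07

5.0928e+07


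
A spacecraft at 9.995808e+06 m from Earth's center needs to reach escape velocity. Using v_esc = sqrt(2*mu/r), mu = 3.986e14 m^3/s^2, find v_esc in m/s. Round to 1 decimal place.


Step 1: 2*mu/r = 2 * 3.986e14 / 9.995808e+06 = 79753432.639
Step 2: v_esc = sqrt(79753432.639) = 8930.5 m/s

8930.5


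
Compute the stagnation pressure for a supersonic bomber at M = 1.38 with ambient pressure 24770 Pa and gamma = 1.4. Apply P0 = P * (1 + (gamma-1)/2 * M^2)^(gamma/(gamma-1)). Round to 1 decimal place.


Step 1: (gamma-1)/2 * M^2 = 0.2 * 1.9044 = 0.38088
Step 2: 1 + 0.38088 = 1.38088
Step 3: Exponent gamma/(gamma-1) = 3.5
Step 4: P0 = 24770 * 1.38088^3.5 = 76642.9 Pa

76642.9


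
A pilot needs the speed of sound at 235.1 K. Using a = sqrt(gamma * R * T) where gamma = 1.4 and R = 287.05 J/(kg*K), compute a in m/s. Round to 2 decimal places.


Step 1: gamma * R * T = 1.4 * 287.05 * 235.1 = 94479.637
Step 2: a = sqrt(94479.637) = 307.38 m/s

307.38


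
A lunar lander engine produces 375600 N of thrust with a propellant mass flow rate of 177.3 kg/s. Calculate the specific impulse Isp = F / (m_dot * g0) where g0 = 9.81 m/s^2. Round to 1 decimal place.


Step 1: m_dot * g0 = 177.3 * 9.81 = 1739.31
Step 2: Isp = 375600 / 1739.31 = 215.9 s

215.9


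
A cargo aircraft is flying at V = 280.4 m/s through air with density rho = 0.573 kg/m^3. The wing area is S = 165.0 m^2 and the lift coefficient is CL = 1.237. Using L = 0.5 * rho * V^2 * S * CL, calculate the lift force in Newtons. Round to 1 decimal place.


Step 1: Calculate dynamic pressure q = 0.5 * 0.573 * 280.4^2 = 0.5 * 0.573 * 78624.16 = 22525.8218 Pa
Step 2: Multiply by wing area and lift coefficient: L = 22525.8218 * 165.0 * 1.237
Step 3: L = 3716760.6036 * 1.237 = 4597632.9 N

4597632.9


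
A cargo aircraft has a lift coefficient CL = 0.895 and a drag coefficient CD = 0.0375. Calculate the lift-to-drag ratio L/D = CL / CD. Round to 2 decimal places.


Step 1: L/D = CL / CD = 0.895 / 0.0375
Step 2: L/D = 23.87

23.87


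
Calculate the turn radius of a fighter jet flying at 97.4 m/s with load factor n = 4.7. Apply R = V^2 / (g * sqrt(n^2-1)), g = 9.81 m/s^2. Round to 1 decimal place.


Step 1: V^2 = 97.4^2 = 9486.76
Step 2: n^2 - 1 = 4.7^2 - 1 = 21.09
Step 3: sqrt(21.09) = 4.592385
Step 4: R = 9486.76 / (9.81 * 4.592385) = 210.6 m

210.6


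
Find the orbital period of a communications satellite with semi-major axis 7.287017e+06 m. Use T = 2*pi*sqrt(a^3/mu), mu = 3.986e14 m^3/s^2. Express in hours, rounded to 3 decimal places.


Step 1: a^3 / mu = 3.869451e+20 / 3.986e14 = 9.707604e+05
Step 2: sqrt(9.707604e+05) = 985.2717 s
Step 3: T = 2*pi * 985.2717 = 6190.64 s
Step 4: T in hours = 6190.64 / 3600 = 1.720 hours

1.720


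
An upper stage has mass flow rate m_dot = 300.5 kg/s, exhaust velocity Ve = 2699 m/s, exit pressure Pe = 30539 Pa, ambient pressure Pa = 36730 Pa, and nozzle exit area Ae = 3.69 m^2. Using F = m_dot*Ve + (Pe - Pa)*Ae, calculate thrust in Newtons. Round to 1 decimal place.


Step 1: Momentum thrust = m_dot * Ve = 300.5 * 2699 = 811049.5 N
Step 2: Pressure thrust = (Pe - Pa) * Ae = (30539 - 36730) * 3.69 = -22844.79 N
Step 3: Total thrust F = 811049.5 + -22844.79 = 788204.7 N

788204.7


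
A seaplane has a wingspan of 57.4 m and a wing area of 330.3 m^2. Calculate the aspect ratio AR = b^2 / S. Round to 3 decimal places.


Step 1: b^2 = 57.4^2 = 3294.76
Step 2: AR = 3294.76 / 330.3 = 9.975

9.975


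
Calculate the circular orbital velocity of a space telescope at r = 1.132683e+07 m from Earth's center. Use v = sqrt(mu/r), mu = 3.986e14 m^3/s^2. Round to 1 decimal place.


Step 1: mu / r = 3.986e14 / 1.132683e+07 = 35190781.5338
Step 2: v = sqrt(35190781.5338) = 5932.2 m/s

5932.2


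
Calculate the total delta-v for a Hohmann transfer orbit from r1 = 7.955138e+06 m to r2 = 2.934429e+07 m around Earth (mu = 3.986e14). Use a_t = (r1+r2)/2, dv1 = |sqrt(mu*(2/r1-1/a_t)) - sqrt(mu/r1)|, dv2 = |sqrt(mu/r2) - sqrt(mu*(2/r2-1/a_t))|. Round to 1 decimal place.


Step 1: Transfer semi-major axis a_t = (7.955138e+06 + 2.934429e+07) / 2 = 1.864971e+07 m
Step 2: v1 (circular at r1) = sqrt(mu/r1) = 7078.56 m/s
Step 3: v_t1 = sqrt(mu*(2/r1 - 1/a_t)) = 8879.13 m/s
Step 4: dv1 = |8879.13 - 7078.56| = 1800.57 m/s
Step 5: v2 (circular at r2) = 3685.59 m/s, v_t2 = 2407.1 m/s
Step 6: dv2 = |3685.59 - 2407.1| = 1278.49 m/s
Step 7: Total delta-v = 1800.57 + 1278.49 = 3079.1 m/s

3079.1


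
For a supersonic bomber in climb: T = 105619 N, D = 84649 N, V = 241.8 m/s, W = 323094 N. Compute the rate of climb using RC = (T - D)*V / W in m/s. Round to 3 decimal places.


Step 1: Excess thrust = T - D = 105619 - 84649 = 20970 N
Step 2: Excess power = 20970 * 241.8 = 5070546.0 W
Step 3: RC = 5070546.0 / 323094 = 15.694 m/s

15.694


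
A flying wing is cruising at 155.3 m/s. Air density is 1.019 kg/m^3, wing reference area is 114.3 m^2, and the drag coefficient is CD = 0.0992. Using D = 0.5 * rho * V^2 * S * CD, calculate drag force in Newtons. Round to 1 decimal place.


Step 1: Dynamic pressure q = 0.5 * 1.019 * 155.3^2 = 12288.1669 Pa
Step 2: Drag D = q * S * CD = 12288.1669 * 114.3 * 0.0992
Step 3: D = 139330.1 N

139330.1


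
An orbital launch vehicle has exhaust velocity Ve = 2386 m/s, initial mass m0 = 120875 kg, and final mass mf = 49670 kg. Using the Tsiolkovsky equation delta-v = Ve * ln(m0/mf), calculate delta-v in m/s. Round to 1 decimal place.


Step 1: Mass ratio m0/mf = 120875 / 49670 = 2.433562
Step 2: ln(2.433562) = 0.889356
Step 3: delta-v = 2386 * 0.889356 = 2122.0 m/s

2122.0


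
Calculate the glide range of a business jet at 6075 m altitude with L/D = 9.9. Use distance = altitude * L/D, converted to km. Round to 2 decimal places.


Step 1: Glide distance = altitude * L/D = 6075 * 9.9 = 60142.5 m
Step 2: Convert to km: 60142.5 / 1000 = 60.14 km

60.14


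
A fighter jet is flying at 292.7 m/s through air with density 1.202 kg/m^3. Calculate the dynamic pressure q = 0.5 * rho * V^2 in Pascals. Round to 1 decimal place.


Step 1: V^2 = 292.7^2 = 85673.29
Step 2: q = 0.5 * 1.202 * 85673.29
Step 3: q = 51489.6 Pa

51489.6


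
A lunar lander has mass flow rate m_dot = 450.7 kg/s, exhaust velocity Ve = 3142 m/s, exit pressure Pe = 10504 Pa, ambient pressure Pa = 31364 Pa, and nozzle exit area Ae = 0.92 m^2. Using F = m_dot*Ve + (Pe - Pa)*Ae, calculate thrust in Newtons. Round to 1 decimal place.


Step 1: Momentum thrust = m_dot * Ve = 450.7 * 3142 = 1416099.4 N
Step 2: Pressure thrust = (Pe - Pa) * Ae = (10504 - 31364) * 0.92 = -19191.20 N
Step 3: Total thrust F = 1416099.4 + -19191.20 = 1396908.2 N

1396908.2


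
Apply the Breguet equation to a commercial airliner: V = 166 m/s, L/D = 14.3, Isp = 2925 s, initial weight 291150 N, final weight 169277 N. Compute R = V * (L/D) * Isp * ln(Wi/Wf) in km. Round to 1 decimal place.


Step 1: Coefficient = V * (L/D) * Isp = 166 * 14.3 * 2925 = 6943365.0 m
Step 2: Wi/Wf = 291150 / 169277 = 1.719962
Step 3: ln(1.719962) = 0.542302
Step 4: R = 6943365.0 * 0.542302 = 3765401.9 m = 3765.4 km

3765.4


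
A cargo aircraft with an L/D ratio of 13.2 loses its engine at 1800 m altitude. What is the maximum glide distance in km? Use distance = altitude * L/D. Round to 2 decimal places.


Step 1: Glide distance = altitude * L/D = 1800 * 13.2 = 23760.0 m
Step 2: Convert to km: 23760.0 / 1000 = 23.76 km

23.76


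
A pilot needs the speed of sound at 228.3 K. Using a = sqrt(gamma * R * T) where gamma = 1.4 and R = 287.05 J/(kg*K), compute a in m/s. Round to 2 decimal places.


Step 1: gamma * R * T = 1.4 * 287.05 * 228.3 = 91746.921
Step 2: a = sqrt(91746.921) = 302.90 m/s

302.90


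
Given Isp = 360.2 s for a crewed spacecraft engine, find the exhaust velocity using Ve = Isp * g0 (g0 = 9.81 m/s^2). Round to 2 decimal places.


Step 1: Ve = Isp * g0 = 360.2 * 9.81
Step 2: Ve = 3533.56 m/s

3533.56


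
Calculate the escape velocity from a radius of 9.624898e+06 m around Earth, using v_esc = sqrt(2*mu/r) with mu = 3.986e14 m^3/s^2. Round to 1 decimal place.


Step 1: 2*mu/r = 2 * 3.986e14 / 9.624898e+06 = 82826851.7755
Step 2: v_esc = sqrt(82826851.7755) = 9100.9 m/s

9100.9


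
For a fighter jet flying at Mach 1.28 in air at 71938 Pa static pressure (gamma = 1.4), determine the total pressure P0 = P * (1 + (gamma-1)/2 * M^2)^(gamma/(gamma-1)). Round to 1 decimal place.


Step 1: (gamma-1)/2 * M^2 = 0.2 * 1.6384 = 0.32768
Step 2: 1 + 0.32768 = 1.32768
Step 3: Exponent gamma/(gamma-1) = 3.5
Step 4: P0 = 71938 * 1.32768^3.5 = 193992.7 Pa

193992.7


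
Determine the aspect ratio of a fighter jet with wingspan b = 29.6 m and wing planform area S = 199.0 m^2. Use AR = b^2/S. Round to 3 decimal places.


Step 1: b^2 = 29.6^2 = 876.16
Step 2: AR = 876.16 / 199.0 = 4.403

4.403


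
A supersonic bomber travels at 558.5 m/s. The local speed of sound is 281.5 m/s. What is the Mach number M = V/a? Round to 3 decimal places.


Step 1: M = V / a = 558.5 / 281.5
Step 2: M = 1.984

1.984


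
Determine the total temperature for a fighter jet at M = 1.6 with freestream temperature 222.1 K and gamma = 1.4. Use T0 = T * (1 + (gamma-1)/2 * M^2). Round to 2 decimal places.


Step 1: (gamma-1)/2 = 0.2
Step 2: M^2 = 2.56
Step 3: 1 + 0.2 * 2.56 = 1.512
Step 4: T0 = 222.1 * 1.512 = 335.82 K

335.82


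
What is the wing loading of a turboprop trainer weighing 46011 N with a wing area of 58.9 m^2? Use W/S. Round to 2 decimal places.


Step 1: Wing loading = W / S = 46011 / 58.9
Step 2: Wing loading = 781.17 N/m^2

781.17


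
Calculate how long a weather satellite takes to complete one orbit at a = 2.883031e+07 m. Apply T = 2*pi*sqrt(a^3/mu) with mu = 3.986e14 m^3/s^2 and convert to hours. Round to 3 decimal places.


Step 1: a^3 / mu = 2.396337e+22 / 3.986e14 = 6.011885e+07
Step 2: sqrt(6.011885e+07) = 7753.6344 s
Step 3: T = 2*pi * 7753.6344 = 48717.52 s
Step 4: T in hours = 48717.52 / 3600 = 13.533 hours

13.533


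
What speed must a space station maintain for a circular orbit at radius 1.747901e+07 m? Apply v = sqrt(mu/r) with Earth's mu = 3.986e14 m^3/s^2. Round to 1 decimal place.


Step 1: mu / r = 3.986e14 / 1.747901e+07 = 22804495.2203
Step 2: v = sqrt(22804495.2203) = 4775.4 m/s

4775.4


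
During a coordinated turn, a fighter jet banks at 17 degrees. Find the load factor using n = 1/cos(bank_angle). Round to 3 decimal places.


Step 1: Convert 17 degrees to radians = 0.296706
Step 2: cos(17 deg) = 0.956305
Step 3: n = 1 / 0.956305 = 1.046

1.046


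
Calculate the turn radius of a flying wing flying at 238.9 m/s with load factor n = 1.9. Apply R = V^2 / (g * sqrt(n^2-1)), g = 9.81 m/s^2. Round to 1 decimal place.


Step 1: V^2 = 238.9^2 = 57073.21
Step 2: n^2 - 1 = 1.9^2 - 1 = 2.61
Step 3: sqrt(2.61) = 1.615549
Step 4: R = 57073.21 / (9.81 * 1.615549) = 3601.2 m

3601.2


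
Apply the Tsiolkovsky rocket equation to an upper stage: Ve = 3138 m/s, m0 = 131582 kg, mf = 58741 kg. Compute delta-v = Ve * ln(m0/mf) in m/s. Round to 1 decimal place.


Step 1: Mass ratio m0/mf = 131582 / 58741 = 2.240037
Step 2: ln(2.240037) = 0.806492
Step 3: delta-v = 3138 * 0.806492 = 2530.8 m/s

2530.8


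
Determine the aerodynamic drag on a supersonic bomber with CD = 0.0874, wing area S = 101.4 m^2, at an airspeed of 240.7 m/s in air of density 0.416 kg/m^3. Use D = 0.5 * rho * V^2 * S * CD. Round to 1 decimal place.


Step 1: Dynamic pressure q = 0.5 * 0.416 * 240.7^2 = 12050.7899 Pa
Step 2: Drag D = q * S * CD = 12050.7899 * 101.4 * 0.0874
Step 3: D = 106798.4 N

106798.4


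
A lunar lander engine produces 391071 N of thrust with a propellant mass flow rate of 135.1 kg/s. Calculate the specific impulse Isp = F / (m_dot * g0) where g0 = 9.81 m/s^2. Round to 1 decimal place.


Step 1: m_dot * g0 = 135.1 * 9.81 = 1325.33
Step 2: Isp = 391071 / 1325.33 = 295.1 s

295.1


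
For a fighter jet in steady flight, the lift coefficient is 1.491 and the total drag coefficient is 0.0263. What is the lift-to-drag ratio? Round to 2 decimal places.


Step 1: L/D = CL / CD = 1.491 / 0.0263
Step 2: L/D = 56.69

56.69


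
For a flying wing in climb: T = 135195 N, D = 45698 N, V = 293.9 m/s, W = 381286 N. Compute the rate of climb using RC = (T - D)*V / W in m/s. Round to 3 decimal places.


Step 1: Excess thrust = T - D = 135195 - 45698 = 89497 N
Step 2: Excess power = 89497 * 293.9 = 26303168.3 W
Step 3: RC = 26303168.3 / 381286 = 68.985 m/s

68.985


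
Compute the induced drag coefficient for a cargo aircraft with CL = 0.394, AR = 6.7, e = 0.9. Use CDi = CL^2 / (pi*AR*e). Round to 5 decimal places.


Step 1: CL^2 = 0.394^2 = 0.155236
Step 2: pi * AR * e = 3.14159 * 6.7 * 0.9 = 18.943804
Step 3: CDi = 0.155236 / 18.943804 = 0.00819

0.00819


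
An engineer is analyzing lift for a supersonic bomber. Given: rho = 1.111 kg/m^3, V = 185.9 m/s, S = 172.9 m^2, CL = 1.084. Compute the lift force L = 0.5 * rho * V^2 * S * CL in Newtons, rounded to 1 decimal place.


Step 1: Calculate dynamic pressure q = 0.5 * 1.111 * 185.9^2 = 0.5 * 1.111 * 34558.81 = 19197.419 Pa
Step 2: Multiply by wing area and lift coefficient: L = 19197.419 * 172.9 * 1.084
Step 3: L = 3319233.7373 * 1.084 = 3598049.4 N

3598049.4


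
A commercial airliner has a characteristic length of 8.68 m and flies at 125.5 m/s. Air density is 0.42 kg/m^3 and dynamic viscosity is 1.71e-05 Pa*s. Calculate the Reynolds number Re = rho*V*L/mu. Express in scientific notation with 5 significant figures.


Step 1: Numerator = rho * V * L = 0.42 * 125.5 * 8.68 = 457.5228
Step 2: Re = 457.5228 / 1.71e-05
Step 3: Re = 2.6756e+07

2.6756e+07


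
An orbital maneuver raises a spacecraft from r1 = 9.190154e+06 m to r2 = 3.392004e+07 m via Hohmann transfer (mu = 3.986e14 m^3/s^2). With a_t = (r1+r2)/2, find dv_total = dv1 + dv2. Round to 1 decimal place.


Step 1: Transfer semi-major axis a_t = (9.190154e+06 + 3.392004e+07) / 2 = 2.155510e+07 m
Step 2: v1 (circular at r1) = sqrt(mu/r1) = 6585.78 m/s
Step 3: v_t1 = sqrt(mu*(2/r1 - 1/a_t)) = 8261.53 m/s
Step 4: dv1 = |8261.53 - 6585.78| = 1675.75 m/s
Step 5: v2 (circular at r2) = 3428.0 m/s, v_t2 = 2238.34 m/s
Step 6: dv2 = |3428.0 - 2238.34| = 1189.65 m/s
Step 7: Total delta-v = 1675.75 + 1189.65 = 2865.4 m/s

2865.4


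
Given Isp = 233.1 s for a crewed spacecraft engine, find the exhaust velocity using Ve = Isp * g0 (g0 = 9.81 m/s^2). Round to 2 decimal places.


Step 1: Ve = Isp * g0 = 233.1 * 9.81
Step 2: Ve = 2286.71 m/s

2286.71


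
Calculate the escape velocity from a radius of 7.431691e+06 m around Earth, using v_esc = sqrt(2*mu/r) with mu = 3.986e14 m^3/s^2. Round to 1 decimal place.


Step 1: 2*mu/r = 2 * 3.986e14 / 7.431691e+06 = 107270337.2624
Step 2: v_esc = sqrt(107270337.2624) = 10357.1 m/s

10357.1


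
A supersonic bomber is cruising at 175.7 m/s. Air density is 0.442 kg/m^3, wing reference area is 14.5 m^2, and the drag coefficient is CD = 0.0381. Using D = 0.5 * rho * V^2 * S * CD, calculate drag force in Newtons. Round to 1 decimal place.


Step 1: Dynamic pressure q = 0.5 * 0.442 * 175.7^2 = 6822.3783 Pa
Step 2: Drag D = q * S * CD = 6822.3783 * 14.5 * 0.0381
Step 3: D = 3769.0 N

3769.0


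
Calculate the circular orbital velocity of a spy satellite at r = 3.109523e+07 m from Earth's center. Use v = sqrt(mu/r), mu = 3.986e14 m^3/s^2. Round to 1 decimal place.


Step 1: mu / r = 3.986e14 / 3.109523e+07 = 12818686.3387
Step 2: v = sqrt(12818686.3387) = 3580.3 m/s

3580.3


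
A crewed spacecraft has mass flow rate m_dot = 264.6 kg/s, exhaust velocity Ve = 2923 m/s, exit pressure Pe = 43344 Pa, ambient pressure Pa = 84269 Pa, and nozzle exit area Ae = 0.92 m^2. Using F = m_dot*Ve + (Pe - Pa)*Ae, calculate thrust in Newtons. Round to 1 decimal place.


Step 1: Momentum thrust = m_dot * Ve = 264.6 * 2923 = 773425.8 N
Step 2: Pressure thrust = (Pe - Pa) * Ae = (43344 - 84269) * 0.92 = -37651.00 N
Step 3: Total thrust F = 773425.8 + -37651.00 = 735774.8 N

735774.8


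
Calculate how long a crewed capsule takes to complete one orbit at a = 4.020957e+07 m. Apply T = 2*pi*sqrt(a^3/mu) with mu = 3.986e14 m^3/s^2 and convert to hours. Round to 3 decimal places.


Step 1: a^3 / mu = 6.501122e+22 / 3.986e14 = 1.630989e+08
Step 2: sqrt(1.630989e+08) = 12771.0174 s
Step 3: T = 2*pi * 12771.0174 = 80242.67 s
Step 4: T in hours = 80242.67 / 3600 = 22.290 hours

22.290


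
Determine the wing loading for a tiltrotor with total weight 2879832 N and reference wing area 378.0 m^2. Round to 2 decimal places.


Step 1: Wing loading = W / S = 2879832 / 378.0
Step 2: Wing loading = 7618.60 N/m^2

7618.60


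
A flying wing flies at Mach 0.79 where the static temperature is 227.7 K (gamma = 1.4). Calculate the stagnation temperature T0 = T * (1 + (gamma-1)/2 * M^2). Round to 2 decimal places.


Step 1: (gamma-1)/2 = 0.2
Step 2: M^2 = 0.6241
Step 3: 1 + 0.2 * 0.6241 = 1.12482
Step 4: T0 = 227.7 * 1.12482 = 256.12 K

256.12


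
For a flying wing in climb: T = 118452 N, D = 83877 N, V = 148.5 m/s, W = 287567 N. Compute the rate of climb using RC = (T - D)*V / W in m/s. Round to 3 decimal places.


Step 1: Excess thrust = T - D = 118452 - 83877 = 34575 N
Step 2: Excess power = 34575 * 148.5 = 5134387.5 W
Step 3: RC = 5134387.5 / 287567 = 17.855 m/s

17.855


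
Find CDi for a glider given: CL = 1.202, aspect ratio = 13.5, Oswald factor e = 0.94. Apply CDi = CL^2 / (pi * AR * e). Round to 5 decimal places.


Step 1: CL^2 = 1.202^2 = 1.444804
Step 2: pi * AR * e = 3.14159 * 13.5 * 0.94 = 39.866811
Step 3: CDi = 1.444804 / 39.866811 = 0.03624

0.03624


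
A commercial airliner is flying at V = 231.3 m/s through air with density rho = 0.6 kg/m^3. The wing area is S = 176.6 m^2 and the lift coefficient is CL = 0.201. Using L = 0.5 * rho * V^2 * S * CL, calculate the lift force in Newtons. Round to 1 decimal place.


Step 1: Calculate dynamic pressure q = 0.5 * 0.6 * 231.3^2 = 0.5 * 0.6 * 53499.69 = 16049.907 Pa
Step 2: Multiply by wing area and lift coefficient: L = 16049.907 * 176.6 * 0.201
Step 3: L = 2834413.5762 * 0.201 = 569717.1 N

569717.1


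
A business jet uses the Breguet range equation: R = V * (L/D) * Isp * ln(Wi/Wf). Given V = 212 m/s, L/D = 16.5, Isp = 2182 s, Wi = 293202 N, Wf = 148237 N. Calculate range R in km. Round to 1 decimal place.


Step 1: Coefficient = V * (L/D) * Isp = 212 * 16.5 * 2182 = 7632636.0 m
Step 2: Wi/Wf = 293202 / 148237 = 1.977927
Step 3: ln(1.977927) = 0.682049
Step 4: R = 7632636.0 * 0.682049 = 5205835.2 m = 5205.8 km

5205.8


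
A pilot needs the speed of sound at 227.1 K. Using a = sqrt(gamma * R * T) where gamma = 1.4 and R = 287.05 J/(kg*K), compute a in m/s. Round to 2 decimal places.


Step 1: gamma * R * T = 1.4 * 287.05 * 227.1 = 91264.677
Step 2: a = sqrt(91264.677) = 302.10 m/s

302.10
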